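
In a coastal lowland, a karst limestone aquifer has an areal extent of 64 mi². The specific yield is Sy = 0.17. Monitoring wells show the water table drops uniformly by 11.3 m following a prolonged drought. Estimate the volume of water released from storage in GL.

ΔV ≈ 318 GL

A = 64 mi² = 1.658 × 10^8 m²
ΔV = Sy × A × Δh = 0.17 × 1.658 × 10^8 m² × 11.3 m = 3.184 × 10^8 m³
ΔV = 3.184 × 10^8 m³ = 318.4 GL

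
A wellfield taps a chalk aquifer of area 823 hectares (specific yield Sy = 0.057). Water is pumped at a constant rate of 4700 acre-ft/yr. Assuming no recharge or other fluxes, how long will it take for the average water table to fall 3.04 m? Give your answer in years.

t ≈ 0.246 years

A = 823 hectares = 8.23 × 10^6 m²
ΔV = Sy × A × Δh = 0.057 × 8.23 × 10^6 × 3.04 = 1.426 × 10^6 m³
Q = 4700 acre-ft/yr = 15880 m³/d
t = ΔV / Q = 1.426 × 10^6 m³ / 15880 m³/d = 89.79 d
t = 89.79 d ≈ 0.246 years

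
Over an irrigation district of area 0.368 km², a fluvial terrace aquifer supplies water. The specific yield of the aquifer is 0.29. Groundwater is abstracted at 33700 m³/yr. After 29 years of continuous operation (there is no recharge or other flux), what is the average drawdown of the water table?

A = 0.368 km² = 3.68 × 10^5 m²
Q = 33700 m³/yr = 92.33 m³/d
t = 29 years = 10580 d
ΔV = Q × t = 92.33 m³/d × 10580 d = 9.773 × 10^5 m³
Δh = ΔV / (Sy × A) = 9.773 × 10^5 / (0.29 × 3.68 × 10^5) = 9.158 m

Δh ≈ 9.16 m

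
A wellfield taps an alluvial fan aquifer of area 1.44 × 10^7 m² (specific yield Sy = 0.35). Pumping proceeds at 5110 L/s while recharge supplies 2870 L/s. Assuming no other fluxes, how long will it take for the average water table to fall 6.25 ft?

Δh = 6.25 ft = 1.905 m
ΔV = Sy × A × Δh = 0.35 × 1.44 × 10^7 × 1.905 = 9.601 × 10^6 m³
Net withdrawal = 5110 − 2870 = 2240 L/s = 1.935 × 10^5 m³/d
t = ΔV / Q = 9.601 × 10^6 m³ / 1.935 × 10^5 m³/d = 49.61 d

t ≈ 49.6 days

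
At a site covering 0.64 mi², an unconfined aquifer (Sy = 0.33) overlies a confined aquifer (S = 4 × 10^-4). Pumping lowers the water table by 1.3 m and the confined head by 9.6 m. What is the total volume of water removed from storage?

A = 0.64 mi² = 1.658 × 10^6 m²
Unconfined: ΔV_u = Sy × A × Δh_u = 0.33 × 1.658 × 10^6 × 1.3 = 7.111 × 10^5 m³
Confined: ΔV_c = S × A × Δh_c = 4 × 10^-4 × 1.658 × 10^6 × 9.6 = 6365 m³
Total ΔV = 7.111 × 10^5 + 6365 = 7.175 × 10^5 m³

ΔV ≈ 7.17 × 10^5 m³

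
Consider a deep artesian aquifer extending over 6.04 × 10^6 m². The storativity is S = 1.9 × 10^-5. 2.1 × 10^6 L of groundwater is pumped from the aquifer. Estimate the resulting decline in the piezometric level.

ΔV = 2.1 × 10^6 L = 2100 m³
Δh = ΔV / (S × A) = 2100 m³ / (1.9 × 10^-5 × 6.04 × 10^6 m²) = 18.3 m

Δh ≈ 18.3 m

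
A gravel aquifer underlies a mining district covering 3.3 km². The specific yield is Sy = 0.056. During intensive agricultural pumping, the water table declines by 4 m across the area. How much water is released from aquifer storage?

A = 3.3 km² = 3.3 × 10^6 m²
ΔV = Sy × A × Δh = 0.056 × 3.3 × 10^6 m² × 4 m = 7.392 × 10^5 m³

ΔV ≈ 7.39 × 10^5 m³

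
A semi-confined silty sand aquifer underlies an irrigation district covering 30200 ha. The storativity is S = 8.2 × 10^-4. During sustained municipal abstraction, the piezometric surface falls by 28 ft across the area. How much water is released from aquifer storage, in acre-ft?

A = 30200 ha = 3.02 × 10^8 m²
Δh = 28 ft = 8.534 m
ΔV = S × A × Δh = 8.2 × 10^-4 × 3.02 × 10^8 m² × 8.534 m = 2.113 × 10^6 m³
ΔV = 2.113 × 10^6 m³ = 1713 acre-ft

ΔV ≈ 1710 acre-ft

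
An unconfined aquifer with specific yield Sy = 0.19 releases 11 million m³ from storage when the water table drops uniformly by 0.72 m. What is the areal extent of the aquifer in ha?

A ≈ 8040 ha

ΔV = 11 million m³ = 1.1 × 10^7 m³
A = ΔV / (Sy × Δh) = 1.1 × 10^7 / (0.19 × 0.72) = 8.041 × 10^7 m²
A = 8.041 × 10^7 m² = 8041 ha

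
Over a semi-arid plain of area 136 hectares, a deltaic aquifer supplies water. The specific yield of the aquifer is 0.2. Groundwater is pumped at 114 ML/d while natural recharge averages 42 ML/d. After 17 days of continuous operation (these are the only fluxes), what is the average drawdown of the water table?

A = 136 hectares = 1.36 × 10^6 m²
Net abstraction = 114 − 42 = 72 ML/d
Q_net = 72 ML/d = 72000 m³/d
ΔV = Q × t = 72000 m³/d × 17 d = 1.224 × 10^6 m³
Δh = ΔV / (Sy × A) = 1.224 × 10^6 / (0.2 × 1.36 × 10^6) = 4.5 m

Δh ≈ 4.5 m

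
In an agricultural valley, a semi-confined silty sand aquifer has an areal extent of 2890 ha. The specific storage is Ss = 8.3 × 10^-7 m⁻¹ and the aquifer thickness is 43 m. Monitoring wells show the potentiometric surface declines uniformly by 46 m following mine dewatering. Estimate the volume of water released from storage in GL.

ΔV ≈ 0.0474 GL

S = Ss × b = 8.3 × 10^-7 m⁻¹ × 43 m = 3.569 × 10^-5
A = 2890 ha = 2.89 × 10^7 m²
ΔV = S × A × Δh = 3.569 × 10^-5 × 2.89 × 10^7 m² × 46 m = 47450 m³
ΔV = 47450 m³ = 0.04745 GL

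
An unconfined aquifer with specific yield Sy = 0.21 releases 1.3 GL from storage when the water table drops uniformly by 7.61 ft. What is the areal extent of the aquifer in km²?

Δh = 7.61 ft = 2.32 m
ΔV = 1.3 GL = 1.3 × 10^6 m³
A = ΔV / (Sy × Δh) = 1.3 × 10^6 / (0.21 × 2.32) = 2.669 × 10^6 m²
A = 2.669 × 10^6 m² = 2.669 km²

A ≈ 2.67 km²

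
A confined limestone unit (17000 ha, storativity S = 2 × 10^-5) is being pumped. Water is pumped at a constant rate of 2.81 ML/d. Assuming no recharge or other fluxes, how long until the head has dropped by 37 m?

A = 17000 ha = 1.7 × 10^8 m²
ΔV = S × A × Δh = 2 × 10^-5 × 1.7 × 10^8 × 37 = 1.258 × 10^5 m³
Q = 2.81 ML/d = 2810 m³/d
t = ΔV / Q = 1.258 × 10^5 m³ / 2810 m³/d = 44.77 d

t ≈ 44.8 days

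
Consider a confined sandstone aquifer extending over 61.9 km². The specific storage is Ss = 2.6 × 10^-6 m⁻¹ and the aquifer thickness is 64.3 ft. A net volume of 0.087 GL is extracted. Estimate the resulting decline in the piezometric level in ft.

Δh ≈ 90.5 ft

b = 64.3 ft = 19.6 m
S = Ss × b = 2.6 × 10^-6 m⁻¹ × 19.6 m = 5.096 × 10^-5
A = 61.9 km² = 6.19 × 10^7 m²
ΔV = 0.087 GL = 87000 m³
Δh = ΔV / (S × A) = 87000 m³ / (5.096 × 10^-5 × 6.19 × 10^7 m²) = 27.58 m
Δh = 27.58 m = 90.49 ft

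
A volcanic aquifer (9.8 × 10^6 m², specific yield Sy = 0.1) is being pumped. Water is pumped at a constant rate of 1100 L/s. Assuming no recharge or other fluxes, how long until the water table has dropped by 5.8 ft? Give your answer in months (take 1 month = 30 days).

Δh = 5.8 ft = 1.768 m
ΔV = Sy × A × Δh = 0.1 × 9.8 × 10^6 × 1.768 = 1.732 × 10^6 m³
Q = 1100 L/s = 95040 m³/d
t = ΔV / Q = 1.732 × 10^6 m³ / 95040 m³/d = 18.23 d
t = 18.23 d ≈ 0.6076 months

t ≈ 0.608 months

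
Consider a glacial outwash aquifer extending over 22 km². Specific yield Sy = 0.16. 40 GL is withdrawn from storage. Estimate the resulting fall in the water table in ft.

A = 22 km² = 2.2 × 10^7 m²
ΔV = 40 GL = 4 × 10^7 m³
Δh = ΔV / (Sy × A) = 4 × 10^7 m³ / (0.16 × 2.2 × 10^7 m²) = 11.36 m
Δh = 11.36 m = 37.28 ft

Δh ≈ 37.3 ft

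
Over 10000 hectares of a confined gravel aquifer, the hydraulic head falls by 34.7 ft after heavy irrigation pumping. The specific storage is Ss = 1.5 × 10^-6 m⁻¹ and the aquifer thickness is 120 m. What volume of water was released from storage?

S = Ss × b = 1.5 × 10^-6 m⁻¹ × 120 m = 1.8 × 10^-4
A = 10000 hectares = 1 × 10^8 m²
Δh = 34.7 ft = 10.58 m
ΔV = S × A × Δh = 1.8 × 10^-4 × 1 × 10^8 m² × 10.58 m = 1.904 × 10^5 m³

ΔV ≈ 1.9 × 10^5 m³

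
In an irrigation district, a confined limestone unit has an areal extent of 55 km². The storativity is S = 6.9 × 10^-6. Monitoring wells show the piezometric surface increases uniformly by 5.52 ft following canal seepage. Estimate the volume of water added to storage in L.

ΔV ≈ 6.39 × 10^5 L

A = 55 km² = 5.5 × 10^7 m²
Δh = 5.52 ft = 1.682 m
ΔV = S × A × Δh = 6.9 × 10^-6 × 5.5 × 10^7 m² × 1.682 m = 638.5 m³
ΔV = 638.5 m³ = 6.385 × 10^5 L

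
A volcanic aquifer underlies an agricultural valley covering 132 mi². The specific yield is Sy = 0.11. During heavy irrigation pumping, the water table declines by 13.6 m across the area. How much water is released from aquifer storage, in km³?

ΔV ≈ 0.511 km³

A = 132 mi² = 3.419 × 10^8 m²
ΔV = Sy × A × Δh = 0.11 × 3.419 × 10^8 m² × 13.6 m = 5.115 × 10^8 m³
ΔV = 5.115 × 10^8 m³ = 0.5115 km³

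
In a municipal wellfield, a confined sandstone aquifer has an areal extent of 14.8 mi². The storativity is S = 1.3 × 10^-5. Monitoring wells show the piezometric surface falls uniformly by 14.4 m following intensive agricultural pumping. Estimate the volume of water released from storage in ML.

A = 14.8 mi² = 3.833 × 10^7 m²
ΔV = S × A × Δh = 1.3 × 10^-5 × 3.833 × 10^7 m² × 14.4 m = 7176 m³
ΔV = 7176 m³ = 7.176 ML

ΔV ≈ 7.18 ML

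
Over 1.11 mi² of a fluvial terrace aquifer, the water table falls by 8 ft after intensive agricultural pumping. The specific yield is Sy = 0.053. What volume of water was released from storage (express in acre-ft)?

ΔV ≈ 301 acre-ft

A = 1.11 mi² = 2.875 × 10^6 m²
Δh = 8 ft = 2.438 m
ΔV = Sy × A × Δh = 0.053 × 2.875 × 10^6 m² × 2.438 m = 3.715 × 10^5 m³
ΔV = 3.715 × 10^5 m³ = 301.2 acre-ft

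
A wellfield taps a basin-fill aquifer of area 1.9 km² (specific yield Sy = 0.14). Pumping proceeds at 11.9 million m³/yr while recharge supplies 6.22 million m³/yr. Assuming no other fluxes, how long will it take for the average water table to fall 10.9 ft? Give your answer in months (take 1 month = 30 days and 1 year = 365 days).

t ≈ 1.89 months

A = 1.9 km² = 1.9 × 10^6 m²
Δh = 10.9 ft = 3.322 m
ΔV = Sy × A × Δh = 0.14 × 1.9 × 10^6 × 3.322 = 8.837 × 10^5 m³
Net withdrawal = 11.9 − 6.22 = 5.68 million m³/yr = 15560 m³/d
t = ΔV / Q = 8.837 × 10^5 m³ / 15560 m³/d = 56.79 d
t = 56.79 d ≈ 1.893 months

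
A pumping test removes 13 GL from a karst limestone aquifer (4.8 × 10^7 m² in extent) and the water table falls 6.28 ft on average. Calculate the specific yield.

Sy ≈ 0.14

Δh = 6.28 ft = 1.914 m
ΔV = 13 GL = 1.3 × 10^7 m³
Sy = ΔV / (A × Δh) = 1.3 × 10^7 m³ / (4.8 × 10^7 m² × 1.914 m) = 0.1415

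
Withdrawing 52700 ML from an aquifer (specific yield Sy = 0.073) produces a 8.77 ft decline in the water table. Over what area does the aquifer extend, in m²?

Δh = 8.77 ft = 2.673 m
ΔV = 52700 ML = 5.27 × 10^7 m³
A = ΔV / (Sy × Δh) = 5.27 × 10^7 / (0.073 × 2.673) = 2.701 × 10^8 m²

A ≈ 2.7 × 10^8 m²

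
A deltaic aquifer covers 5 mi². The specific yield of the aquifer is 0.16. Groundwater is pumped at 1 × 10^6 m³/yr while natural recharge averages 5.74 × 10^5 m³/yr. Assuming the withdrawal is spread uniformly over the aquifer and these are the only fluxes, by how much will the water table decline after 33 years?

Δh ≈ 6.78 m

A = 5 mi² = 1.295 × 10^7 m²
Net abstraction = 1 × 10^6 − 5.74 × 10^5 = 4.26 × 10^5 m³/yr
Q_net = 4.26 × 10^5 m³/yr = 1167 m³/d
t = 33 years = 12040 d
ΔV = Q × t = 1167 m³/d × 12040 d = 1.406 × 10^7 m³
Δh = ΔV / (Sy × A) = 1.406 × 10^7 / (0.16 × 1.295 × 10^7) = 6.785 m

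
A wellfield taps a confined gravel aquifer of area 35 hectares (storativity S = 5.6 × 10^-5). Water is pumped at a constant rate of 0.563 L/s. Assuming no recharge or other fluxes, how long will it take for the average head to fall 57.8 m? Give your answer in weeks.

t ≈ 3.33 weeks

A = 35 hectares = 3.5 × 10^5 m²
ΔV = S × A × Δh = 5.6 × 10^-5 × 3.5 × 10^5 × 57.8 = 1133 m³
Q = 0.563 L/s = 48.64 m³/d
t = ΔV / Q = 1133 m³ / 48.64 m³/d = 23.29 d
t = 23.29 d ≈ 3.327 weeks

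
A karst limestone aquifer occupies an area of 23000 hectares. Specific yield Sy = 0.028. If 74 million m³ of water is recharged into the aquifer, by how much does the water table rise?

Δh ≈ 11.5 m

A = 23000 hectares = 2.3 × 10^8 m²
ΔV = 74 million m³ = 7.4 × 10^7 m³
Δh = ΔV / (Sy × A) = 7.4 × 10^7 m³ / (0.028 × 2.3 × 10^8 m²) = 11.49 m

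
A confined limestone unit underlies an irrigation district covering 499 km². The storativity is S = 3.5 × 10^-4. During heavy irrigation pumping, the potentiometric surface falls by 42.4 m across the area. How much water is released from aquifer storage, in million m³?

A = 499 km² = 4.99 × 10^8 m²
ΔV = S × A × Δh = 3.5 × 10^-4 × 4.99 × 10^8 m² × 42.4 m = 7.405 × 10^6 m³
ΔV = 7.405 × 10^6 m³ = 7.405 million m³

ΔV ≈ 7.41 million m³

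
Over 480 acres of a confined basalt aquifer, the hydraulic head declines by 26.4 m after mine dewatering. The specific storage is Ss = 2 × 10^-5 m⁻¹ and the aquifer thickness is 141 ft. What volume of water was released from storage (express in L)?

ΔV ≈ 4.41 × 10^7 L

b = 141 ft = 42.98 m
S = Ss × b = 2 × 10^-5 m⁻¹ × 42.98 m = 8.595 × 10^-4
A = 480 acres = 1.942 × 10^6 m²
ΔV = S × A × Δh = 8.595 × 10^-4 × 1.942 × 10^6 m² × 26.4 m = 44080 m³
ΔV = 44080 m³ = 4.408 × 10^7 L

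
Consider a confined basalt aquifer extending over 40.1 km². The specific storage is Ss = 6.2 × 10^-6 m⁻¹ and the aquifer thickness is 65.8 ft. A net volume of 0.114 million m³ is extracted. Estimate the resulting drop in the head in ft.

Δh ≈ 75 ft

b = 65.8 ft = 20.06 m
S = Ss × b = 6.2 × 10^-6 m⁻¹ × 20.06 m = 1.243 × 10^-4
A = 40.1 km² = 4.01 × 10^7 m²
ΔV = 0.114 million m³ = 1.14 × 10^5 m³
Δh = ΔV / (S × A) = 1.14 × 10^5 m³ / (1.243 × 10^-4 × 4.01 × 10^7 m²) = 22.86 m
Δh = 22.86 m = 75.01 ft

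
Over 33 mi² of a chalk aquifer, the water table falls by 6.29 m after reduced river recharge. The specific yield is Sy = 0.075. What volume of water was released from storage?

A = 33 mi² = 8.547 × 10^7 m²
ΔV = Sy × A × Δh = 0.075 × 8.547 × 10^7 m² × 6.29 m = 4.032 × 10^7 m³

ΔV ≈ 4.03 × 10^7 m³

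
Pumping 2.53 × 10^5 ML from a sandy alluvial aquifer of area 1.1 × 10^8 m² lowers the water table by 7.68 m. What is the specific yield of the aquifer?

Sy ≈ 0.3

ΔV = 2.53 × 10^5 ML = 2.53 × 10^8 m³
Sy = ΔV / (A × Δh) = 2.53 × 10^8 m³ / (1.1 × 10^8 m² × 7.68 m) = 0.2995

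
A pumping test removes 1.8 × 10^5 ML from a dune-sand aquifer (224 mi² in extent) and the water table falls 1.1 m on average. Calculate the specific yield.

A = 224 mi² = 5.802 × 10^8 m²
ΔV = 1.8 × 10^5 ML = 1.8 × 10^8 m³
Sy = ΔV / (A × Δh) = 1.8 × 10^8 m³ / (5.802 × 10^8 m² × 1.1 m) = 0.2821

Sy ≈ 0.28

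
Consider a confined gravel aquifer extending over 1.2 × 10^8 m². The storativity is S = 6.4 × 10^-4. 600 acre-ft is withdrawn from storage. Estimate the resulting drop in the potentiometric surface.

Δh ≈ 9.64 m

ΔV = 600 acre-ft = 7.401 × 10^5 m³
Δh = ΔV / (S × A) = 7.401 × 10^5 m³ / (6.4 × 10^-4 × 1.2 × 10^8 m²) = 9.637 m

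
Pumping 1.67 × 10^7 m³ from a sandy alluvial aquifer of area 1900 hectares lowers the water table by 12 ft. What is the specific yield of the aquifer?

Sy ≈ 0.24

A = 1900 hectares = 1.9 × 10^7 m²
Δh = 12 ft = 3.658 m
Sy = ΔV / (A × Δh) = 1.67 × 10^7 m³ / (1.9 × 10^7 m² × 3.658 m) = 0.2403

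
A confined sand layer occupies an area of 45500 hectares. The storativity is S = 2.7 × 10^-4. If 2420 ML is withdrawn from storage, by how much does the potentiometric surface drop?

Δh ≈ 19.7 m

A = 45500 hectares = 4.55 × 10^8 m²
ΔV = 2420 ML = 2.42 × 10^6 m³
Δh = ΔV / (S × A) = 2.42 × 10^6 m³ / (2.7 × 10^-4 × 4.55 × 10^8 m²) = 19.7 m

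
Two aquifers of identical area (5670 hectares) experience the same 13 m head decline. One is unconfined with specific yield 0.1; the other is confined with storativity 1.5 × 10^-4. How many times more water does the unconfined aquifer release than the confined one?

A = 5670 hectares = 5.67 × 10^7 m²
Unconfined: ΔV_u = Sy × A × Δh = 0.1 × 5.67 × 10^7 × 13 = 7.371 × 10^7 m³
Confined: ΔV_c = S × A × Δh = 1.5 × 10^-4 × 5.67 × 10^7 × 13 = 1.106 × 10^5 m³
Ratio = ΔV_u / ΔV_c = Sy / S = 0.1 / 1.5 × 10^-4 = 666.7

ΔV_u / ΔV_c ≈ 667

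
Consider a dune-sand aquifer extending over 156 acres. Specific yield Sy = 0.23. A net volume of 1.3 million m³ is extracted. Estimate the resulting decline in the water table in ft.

Δh ≈ 29.4 ft

A = 156 acres = 6.313 × 10^5 m²
ΔV = 1.3 million m³ = 1.3 × 10^6 m³
Δh = ΔV / (Sy × A) = 1.3 × 10^6 m³ / (0.23 × 6.313 × 10^5 m²) = 8.953 m
Δh = 8.953 m = 29.37 ft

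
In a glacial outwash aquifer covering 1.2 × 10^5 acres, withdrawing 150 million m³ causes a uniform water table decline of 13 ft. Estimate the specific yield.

A = 1.2 × 10^5 acres = 4.856 × 10^8 m²
Δh = 13 ft = 3.962 m
ΔV = 150 million m³ = 1.5 × 10^8 m³
Sy = ΔV / (A × Δh) = 1.5 × 10^8 m³ / (4.856 × 10^8 m² × 3.962 m) = 0.07795

Sy ≈ 0.078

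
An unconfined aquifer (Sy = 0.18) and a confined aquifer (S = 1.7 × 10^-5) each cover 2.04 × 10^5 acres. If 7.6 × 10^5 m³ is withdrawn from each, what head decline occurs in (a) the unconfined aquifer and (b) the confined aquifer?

A = 2.04 × 10^5 acres = 8.256 × 10^8 m²
Unconfined: Δh_u = ΔV/(Sy·A) = 7.6 × 10^5/(0.18 × 8.256 × 10^8) = 0.005114 m
Confined: Δh_c = ΔV/(S·A) = 7.6 × 10^5/(1.7 × 10^-5 × 8.256 × 10^8) = 54.15 m

Δh_u ≈ 0.00511 m; Δh_c ≈ 54.2 m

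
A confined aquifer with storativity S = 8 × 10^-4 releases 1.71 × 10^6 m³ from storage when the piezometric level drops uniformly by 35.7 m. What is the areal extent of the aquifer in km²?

A ≈ 59.9 km²

A = ΔV / (S × Δh) = 1.71 × 10^6 / (8 × 10^-4 × 35.7) = 5.987 × 10^7 m²
A = 5.987 × 10^7 m² = 59.87 km²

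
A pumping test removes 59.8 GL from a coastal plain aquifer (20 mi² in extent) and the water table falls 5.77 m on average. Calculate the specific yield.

Sy ≈ 0.2

A = 20 mi² = 5.18 × 10^7 m²
ΔV = 59.8 GL = 5.98 × 10^7 m³
Sy = ΔV / (A × Δh) = 5.98 × 10^7 m³ / (5.18 × 10^7 m² × 5.77 m) = 0.2001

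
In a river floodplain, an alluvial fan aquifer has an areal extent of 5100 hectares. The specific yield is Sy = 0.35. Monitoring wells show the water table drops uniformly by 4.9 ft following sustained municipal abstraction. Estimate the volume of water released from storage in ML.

A = 5100 hectares = 5.1 × 10^7 m²
Δh = 4.9 ft = 1.494 m
ΔV = Sy × A × Δh = 0.35 × 5.1 × 10^7 m² × 1.494 m = 2.666 × 10^7 m³
ΔV = 2.666 × 10^7 m³ = 26660 ML

ΔV ≈ 26700 ML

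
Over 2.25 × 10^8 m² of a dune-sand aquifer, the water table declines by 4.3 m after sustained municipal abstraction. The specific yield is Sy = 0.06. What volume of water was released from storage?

ΔV ≈ 5.8 × 10^7 m³

ΔV = Sy × A × Δh = 0.06 × 2.25 × 10^8 m² × 4.3 m = 5.805 × 10^7 m³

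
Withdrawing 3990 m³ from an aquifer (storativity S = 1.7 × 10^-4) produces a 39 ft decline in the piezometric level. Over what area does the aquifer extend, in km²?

Δh = 39 ft = 11.89 m
A = ΔV / (S × Δh) = 3990 / (1.7 × 10^-4 × 11.89) = 1.974 × 10^6 m²
A = 1.974 × 10^6 m² = 1.974 km²

A ≈ 1.97 km²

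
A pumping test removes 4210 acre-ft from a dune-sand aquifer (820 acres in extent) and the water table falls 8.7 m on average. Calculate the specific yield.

Sy ≈ 0.18

A = 820 acres = 3.318 × 10^6 m²
ΔV = 4210 acre-ft = 5.193 × 10^6 m³
Sy = ΔV / (A × Δh) = 5.193 × 10^6 m³ / (3.318 × 10^6 m² × 8.7 m) = 0.1799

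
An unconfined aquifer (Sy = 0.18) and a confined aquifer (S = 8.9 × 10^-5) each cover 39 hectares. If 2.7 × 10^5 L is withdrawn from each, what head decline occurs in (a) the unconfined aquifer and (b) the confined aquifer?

A = 39 hectares = 3.9 × 10^5 m²
ΔV = 2.7 × 10^5 L = 270 m³
Unconfined: Δh_u = ΔV/(Sy·A) = 270/(0.18 × 3.9 × 10^5) = 0.003846 m
Confined: Δh_c = ΔV/(S·A) = 270/(8.9 × 10^-5 × 3.9 × 10^5) = 7.779 m

Δh_u ≈ 0.00385 m; Δh_c ≈ 7.78 m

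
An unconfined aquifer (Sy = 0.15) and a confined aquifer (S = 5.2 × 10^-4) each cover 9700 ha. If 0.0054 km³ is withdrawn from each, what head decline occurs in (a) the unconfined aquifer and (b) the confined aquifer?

A = 9700 ha = 9.7 × 10^7 m²
ΔV = 0.0054 km³ = 5.4 × 10^6 m³
Unconfined: Δh_u = ΔV/(Sy·A) = 5.4 × 10^6/(0.15 × 9.7 × 10^7) = 0.3711 m
Confined: Δh_c = ΔV/(S·A) = 5.4 × 10^6/(5.2 × 10^-4 × 9.7 × 10^7) = 107.1 m

Δh_u ≈ 0.371 m; Δh_c ≈ 107 m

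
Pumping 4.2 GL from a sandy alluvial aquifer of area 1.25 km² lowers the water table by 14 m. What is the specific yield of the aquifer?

Sy ≈ 0.24

A = 1.25 km² = 1.25 × 10^6 m²
ΔV = 4.2 GL = 4.2 × 10^6 m³
Sy = ΔV / (A × Δh) = 4.2 × 10^6 m³ / (1.25 × 10^6 m² × 14 m) = 0.24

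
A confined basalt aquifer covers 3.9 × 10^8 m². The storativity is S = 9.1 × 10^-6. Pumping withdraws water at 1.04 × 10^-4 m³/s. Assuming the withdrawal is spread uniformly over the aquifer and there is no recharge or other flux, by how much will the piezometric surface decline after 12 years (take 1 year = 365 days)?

Q = 1.04 × 10^-4 m³/s = 8.986 m³/d
t = 12 years = 4380 d
ΔV = Q × t = 8.986 m³/d × 4380 d = 39360 m³
Δh = ΔV / (S × A) = 39360 / (9.1 × 10^-6 × 3.9 × 10^8) = 11.09 m

Δh ≈ 11.1 m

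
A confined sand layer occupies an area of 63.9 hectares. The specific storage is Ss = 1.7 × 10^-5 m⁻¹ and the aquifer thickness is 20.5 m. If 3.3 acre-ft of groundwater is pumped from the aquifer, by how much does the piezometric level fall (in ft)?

Δh ≈ 60 ft

S = Ss × b = 1.7 × 10^-5 m⁻¹ × 20.5 m = 3.485 × 10^-4
A = 63.9 hectares = 6.39 × 10^5 m²
ΔV = 3.3 acre-ft = 4070 m³
Δh = ΔV / (S × A) = 4070 m³ / (3.485 × 10^-4 × 6.39 × 10^5 m²) = 18.28 m
Δh = 18.28 m = 59.97 ft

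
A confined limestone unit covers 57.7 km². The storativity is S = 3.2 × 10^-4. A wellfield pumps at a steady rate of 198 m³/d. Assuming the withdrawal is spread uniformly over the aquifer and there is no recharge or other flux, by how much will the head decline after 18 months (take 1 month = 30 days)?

A = 57.7 km² = 5.77 × 10^7 m²
t = 18 months = 540 d
ΔV = Q × t = 198 m³/d × 540 d = 1.069 × 10^5 m³
Δh = ΔV / (S × A) = 1.069 × 10^5 / (3.2 × 10^-4 × 5.77 × 10^7) = 5.791 m

Δh ≈ 5.79 m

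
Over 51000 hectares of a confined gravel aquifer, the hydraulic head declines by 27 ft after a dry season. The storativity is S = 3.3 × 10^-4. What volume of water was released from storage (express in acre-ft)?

ΔV ≈ 1120 acre-ft

A = 51000 hectares = 5.1 × 10^8 m²
Δh = 27 ft = 8.23 m
ΔV = S × A × Δh = 3.3 × 10^-4 × 5.1 × 10^8 m² × 8.23 m = 1.385 × 10^6 m³
ΔV = 1.385 × 10^6 m³ = 1123 acre-ft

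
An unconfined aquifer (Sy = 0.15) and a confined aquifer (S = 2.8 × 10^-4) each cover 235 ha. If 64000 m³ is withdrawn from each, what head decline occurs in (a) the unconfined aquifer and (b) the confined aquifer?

A = 235 ha = 2.35 × 10^6 m²
Unconfined: Δh_u = ΔV/(Sy·A) = 64000/(0.15 × 2.35 × 10^6) = 0.1816 m
Confined: Δh_c = ΔV/(S·A) = 64000/(2.8 × 10^-4 × 2.35 × 10^6) = 97.26 m

Δh_u ≈ 0.182 m; Δh_c ≈ 97.3 m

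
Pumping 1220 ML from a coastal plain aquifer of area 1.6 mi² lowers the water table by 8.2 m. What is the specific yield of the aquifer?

Sy ≈ 0.036

A = 1.6 mi² = 4.144 × 10^6 m²
ΔV = 1220 ML = 1.22 × 10^6 m³
Sy = ΔV / (A × Δh) = 1.22 × 10^6 m³ / (4.144 × 10^6 m² × 8.2 m) = 0.0359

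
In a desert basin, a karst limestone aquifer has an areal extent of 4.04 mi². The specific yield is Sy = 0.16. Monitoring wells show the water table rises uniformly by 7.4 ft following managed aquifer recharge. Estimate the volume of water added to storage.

ΔV ≈ 3.78 × 10^6 m³

A = 4.04 mi² = 1.046 × 10^7 m²
Δh = 7.4 ft = 2.256 m
ΔV = Sy × A × Δh = 0.16 × 1.046 × 10^7 m² × 2.256 m = 3.776 × 10^6 m³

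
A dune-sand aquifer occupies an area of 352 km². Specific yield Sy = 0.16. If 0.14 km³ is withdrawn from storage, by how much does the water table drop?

Δh ≈ 2.49 m

A = 352 km² = 3.52 × 10^8 m²
ΔV = 0.14 km³ = 1.4 × 10^8 m³
Δh = ΔV / (Sy × A) = 1.4 × 10^8 m³ / (0.16 × 3.52 × 10^8 m²) = 2.486 m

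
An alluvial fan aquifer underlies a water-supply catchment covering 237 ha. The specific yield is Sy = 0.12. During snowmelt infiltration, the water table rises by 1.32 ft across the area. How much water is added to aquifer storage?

A = 237 ha = 2.37 × 10^6 m²
Δh = 1.32 ft = 0.4023 m
ΔV = Sy × A × Δh = 0.12 × 2.37 × 10^6 m² × 0.4023 m = 1.144 × 10^5 m³

ΔV ≈ 1.14 × 10^5 m³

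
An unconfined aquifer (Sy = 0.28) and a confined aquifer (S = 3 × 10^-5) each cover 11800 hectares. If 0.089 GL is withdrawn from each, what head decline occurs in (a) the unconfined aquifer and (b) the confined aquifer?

Δh_u ≈ 0.00269 m; Δh_c ≈ 25.1 m

A = 11800 hectares = 1.18 × 10^8 m²
ΔV = 0.089 GL = 89000 m³
Unconfined: Δh_u = ΔV/(Sy·A) = 89000/(0.28 × 1.18 × 10^8) = 0.002694 m
Confined: Δh_c = ΔV/(S·A) = 89000/(3 × 10^-5 × 1.18 × 10^8) = 25.14 m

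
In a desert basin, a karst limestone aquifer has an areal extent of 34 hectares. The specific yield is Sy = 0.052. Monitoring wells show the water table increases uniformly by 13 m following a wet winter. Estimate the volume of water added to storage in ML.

ΔV ≈ 230 ML

A = 34 hectares = 3.4 × 10^5 m²
ΔV = Sy × A × Δh = 0.052 × 3.4 × 10^5 m² × 13 m = 2.298 × 10^5 m³
ΔV = 2.298 × 10^5 m³ = 229.8 ML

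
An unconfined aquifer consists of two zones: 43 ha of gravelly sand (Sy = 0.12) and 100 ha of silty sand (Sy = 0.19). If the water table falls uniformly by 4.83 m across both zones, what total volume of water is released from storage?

A₁ = 43 ha = 4.3 × 10^5 m²; A₂ = 100 ha = 1 × 10^6 m²
ΔV₁ = 0.12 × 4.3 × 10^5 × 4.83 = 2.492 × 10^5 m³
ΔV₂ = 0.19 × 1 × 10^6 × 4.83 = 9.177 × 10^5 m³
ΔV = ΔV₁ + ΔV₂ = 1.167 × 10^6 m³

ΔV ≈ 1.17 × 10^6 m³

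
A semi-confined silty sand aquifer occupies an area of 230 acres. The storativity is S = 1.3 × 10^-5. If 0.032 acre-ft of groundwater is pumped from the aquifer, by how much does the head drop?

Δh ≈ 3.26 m

A = 230 acres = 9.308 × 10^5 m²
ΔV = 0.032 acre-ft = 39.47 m³
Δh = ΔV / (S × A) = 39.47 m³ / (1.3 × 10^-5 × 9.308 × 10^5 m²) = 3.262 m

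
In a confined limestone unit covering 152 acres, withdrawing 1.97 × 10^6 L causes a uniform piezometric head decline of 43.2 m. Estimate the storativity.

A = 152 acres = 6.151 × 10^5 m²
ΔV = 1.97 × 10^6 L = 1970 m³
S = ΔV / (A × Δh) = 1970 m³ / (6.151 × 10^5 m² × 43.2 m) = 7.413 × 10^-5

S ≈ 7.4 × 10^-5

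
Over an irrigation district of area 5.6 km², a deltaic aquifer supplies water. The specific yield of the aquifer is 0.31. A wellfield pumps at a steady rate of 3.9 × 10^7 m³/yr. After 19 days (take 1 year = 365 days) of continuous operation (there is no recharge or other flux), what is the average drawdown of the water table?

Δh ≈ 1.17 m

A = 5.6 km² = 5.6 × 10^6 m²
Q = 3.9 × 10^7 m³/yr = 1.068 × 10^5 m³/d
ΔV = Q × t = 1.068 × 10^5 m³/d × 19 d = 2.03 × 10^6 m³
Δh = ΔV / (Sy × A) = 2.03 × 10^6 / (0.31 × 5.6 × 10^6) = 1.169 m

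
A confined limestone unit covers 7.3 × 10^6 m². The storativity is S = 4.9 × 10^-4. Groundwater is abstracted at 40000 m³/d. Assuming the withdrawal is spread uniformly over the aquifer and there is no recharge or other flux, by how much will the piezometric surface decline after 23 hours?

Δh ≈ 10.7 m

t = 23 hours = 0.9583 d
ΔV = Q × t = 40000 m³/d × 0.9583 d = 38330 m³
Δh = ΔV / (S × A) = 38330 / (4.9 × 10^-4 × 7.3 × 10^6) = 10.72 m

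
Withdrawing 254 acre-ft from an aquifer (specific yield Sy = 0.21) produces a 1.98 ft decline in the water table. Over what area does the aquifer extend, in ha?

A ≈ 247 ha

Δh = 1.98 ft = 0.6035 m
ΔV = 254 acre-ft = 3.133 × 10^5 m³
A = ΔV / (Sy × Δh) = 3.133 × 10^5 / (0.21 × 0.6035) = 2.472 × 10^6 m²
A = 2.472 × 10^6 m² = 247.2 ha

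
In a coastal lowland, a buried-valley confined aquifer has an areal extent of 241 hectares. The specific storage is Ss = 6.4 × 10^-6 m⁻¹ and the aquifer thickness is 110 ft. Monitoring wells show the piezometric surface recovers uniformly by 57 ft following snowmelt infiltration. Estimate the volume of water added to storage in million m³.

b = 110 ft = 33.53 m
S = Ss × b = 6.4 × 10^-6 m⁻¹ × 33.53 m = 2.146 × 10^-4
A = 241 hectares = 2.41 × 10^6 m²
Δh = 57 ft = 17.37 m
ΔV = S × A × Δh = 2.146 × 10^-4 × 2.41 × 10^6 m² × 17.37 m = 8985 m³
ΔV = 8985 m³ = 0.008985 million m³

ΔV ≈ 0.00898 million m³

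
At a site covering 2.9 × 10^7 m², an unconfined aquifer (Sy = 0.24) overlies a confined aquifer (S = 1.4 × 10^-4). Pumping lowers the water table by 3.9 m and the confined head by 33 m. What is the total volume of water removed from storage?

ΔV ≈ 2.73 × 10^7 m³

Unconfined: ΔV_u = Sy × A × Δh_u = 0.24 × 2.9 × 10^7 × 3.9 = 2.714 × 10^7 m³
Confined: ΔV_c = S × A × Δh_c = 1.4 × 10^-4 × 2.9 × 10^7 × 33 = 1.34 × 10^5 m³
Total ΔV = 2.714 × 10^7 + 1.34 × 10^5 = 2.728 × 10^7 m³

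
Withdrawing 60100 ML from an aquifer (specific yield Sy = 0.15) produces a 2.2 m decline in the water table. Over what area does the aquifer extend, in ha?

ΔV = 60100 ML = 6.01 × 10^7 m³
A = ΔV / (Sy × Δh) = 6.01 × 10^7 / (0.15 × 2.2) = 1.821 × 10^8 m²
A = 1.821 × 10^8 m² = 18210 ha

A ≈ 18200 ha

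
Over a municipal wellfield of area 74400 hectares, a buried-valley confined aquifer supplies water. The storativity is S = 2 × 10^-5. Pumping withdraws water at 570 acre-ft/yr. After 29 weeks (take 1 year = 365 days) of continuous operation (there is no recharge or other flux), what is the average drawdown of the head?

A = 74400 hectares = 7.44 × 10^8 m²
Q = 570 acre-ft/yr = 1926 m³/d
t = 29 weeks = 203 d
ΔV = Q × t = 1926 m³/d × 203 d = 3.91 × 10^5 m³
Δh = ΔV / (S × A) = 3.91 × 10^5 / (2 × 10^-5 × 7.44 × 10^8) = 26.28 m

Δh ≈ 26.3 m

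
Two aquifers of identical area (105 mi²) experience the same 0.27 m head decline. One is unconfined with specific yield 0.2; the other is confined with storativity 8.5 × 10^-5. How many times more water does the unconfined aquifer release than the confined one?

ΔV_u / ΔV_c ≈ 2350

A = 105 mi² = 2.719 × 10^8 m²
Unconfined: ΔV_u = Sy × A × Δh = 0.2 × 2.719 × 10^8 × 0.27 = 1.469 × 10^7 m³
Confined: ΔV_c = S × A × Δh = 8.5 × 10^-5 × 2.719 × 10^8 × 0.27 = 6241 m³
Ratio = ΔV_u / ΔV_c = Sy / S = 0.2 / 8.5 × 10^-5 = 2353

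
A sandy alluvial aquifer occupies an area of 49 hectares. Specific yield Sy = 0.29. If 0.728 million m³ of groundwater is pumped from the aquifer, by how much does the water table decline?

Δh ≈ 5.12 m

A = 49 hectares = 4.9 × 10^5 m²
ΔV = 0.728 million m³ = 7.28 × 10^5 m³
Δh = ΔV / (Sy × A) = 7.28 × 10^5 m³ / (0.29 × 4.9 × 10^5 m²) = 5.123 m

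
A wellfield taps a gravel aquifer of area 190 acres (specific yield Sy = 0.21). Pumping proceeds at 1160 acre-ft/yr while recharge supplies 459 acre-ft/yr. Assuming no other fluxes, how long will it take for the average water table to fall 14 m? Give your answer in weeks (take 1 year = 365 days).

A = 190 acres = 7.689 × 10^5 m²
ΔV = Sy × A × Δh = 0.21 × 7.689 × 10^5 × 14 = 2.261 × 10^6 m³
Net withdrawal = 1160 − 459 = 701 acre-ft/yr = 2369 m³/d
t = ΔV / Q = 2.261 × 10^6 m³ / 2369 m³/d = 954.2 d
t = 954.2 d ≈ 136.3 weeks

t ≈ 136 weeks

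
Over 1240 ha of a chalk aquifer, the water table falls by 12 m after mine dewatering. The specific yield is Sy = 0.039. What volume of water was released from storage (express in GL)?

ΔV ≈ 5.8 GL

A = 1240 ha = 1.24 × 10^7 m²
ΔV = Sy × A × Δh = 0.039 × 1.24 × 10^7 m² × 12 m = 5.803 × 10^6 m³
ΔV = 5.803 × 10^6 m³ = 5.803 GL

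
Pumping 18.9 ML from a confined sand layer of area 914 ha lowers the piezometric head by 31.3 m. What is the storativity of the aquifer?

S ≈ 6.6 × 10^-5

A = 914 ha = 9.14 × 10^6 m²
ΔV = 18.9 ML = 18900 m³
S = ΔV / (A × Δh) = 18900 m³ / (9.14 × 10^6 m² × 31.3 m) = 6.606 × 10^-5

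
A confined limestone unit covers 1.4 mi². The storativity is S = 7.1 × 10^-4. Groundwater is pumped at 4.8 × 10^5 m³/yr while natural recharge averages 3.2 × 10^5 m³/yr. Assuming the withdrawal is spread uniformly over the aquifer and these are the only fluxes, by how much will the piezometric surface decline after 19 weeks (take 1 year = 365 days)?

A = 1.4 mi² = 3.626 × 10^6 m²
Net abstraction = 4.8 × 10^5 − 3.2 × 10^5 = 1.6 × 10^5 m³/yr
Q_net = 1.6 × 10^5 m³/yr = 438.4 m³/d
t = 19 weeks = 133 d
ΔV = Q × t = 438.4 m³/d × 133 d = 58300 m³
Δh = ΔV / (S × A) = 58300 / (7.1 × 10^-4 × 3.626 × 10^6) = 22.65 m

Δh ≈ 22.6 m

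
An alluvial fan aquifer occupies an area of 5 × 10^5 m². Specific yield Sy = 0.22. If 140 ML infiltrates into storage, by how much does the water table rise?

ΔV = 140 ML = 1.4 × 10^5 m³
Δh = ΔV / (Sy × A) = 1.4 × 10^5 m³ / (0.22 × 5 × 10^5 m²) = 1.273 m

Δh ≈ 1.27 m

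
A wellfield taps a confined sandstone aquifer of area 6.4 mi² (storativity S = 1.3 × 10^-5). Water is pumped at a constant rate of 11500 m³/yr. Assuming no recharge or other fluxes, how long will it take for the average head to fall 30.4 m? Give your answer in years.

t ≈ 0.57 years

A = 6.4 mi² = 1.658 × 10^7 m²
ΔV = S × A × Δh = 1.3 × 10^-5 × 1.658 × 10^7 × 30.4 = 6551 m³
Q = 11500 m³/yr = 31.51 m³/d
t = ΔV / Q = 6551 m³ / 31.51 m³/d = 207.9 d
t = 207.9 d ≈ 0.5696 years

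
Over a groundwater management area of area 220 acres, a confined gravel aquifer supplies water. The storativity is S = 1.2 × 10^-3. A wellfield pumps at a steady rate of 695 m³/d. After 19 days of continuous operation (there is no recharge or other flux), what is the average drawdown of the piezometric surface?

Δh ≈ 12.4 m

A = 220 acres = 8.903 × 10^5 m²
ΔV = Q × t = 695 m³/d × 19 d = 13200 m³
Δh = ΔV / (S × A) = 13200 / (0.0012 × 8.903 × 10^5) = 12.36 m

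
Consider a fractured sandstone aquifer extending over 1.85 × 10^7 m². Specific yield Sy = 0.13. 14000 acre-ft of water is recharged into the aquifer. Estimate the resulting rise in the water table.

ΔV = 14000 acre-ft = 1.727 × 10^7 m³
Δh = ΔV / (Sy × A) = 1.727 × 10^7 m³ / (0.13 × 1.85 × 10^7 m²) = 7.18 m

Δh ≈ 7.18 m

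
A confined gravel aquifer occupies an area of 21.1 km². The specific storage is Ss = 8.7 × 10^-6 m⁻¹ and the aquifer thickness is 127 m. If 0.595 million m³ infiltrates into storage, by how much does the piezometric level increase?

S = Ss × b = 8.7 × 10^-6 m⁻¹ × 127 m = 1.105 × 10^-3
A = 21.1 km² = 2.11 × 10^7 m²
ΔV = 0.595 million m³ = 5.95 × 10^5 m³
Δh = ΔV / (S × A) = 5.95 × 10^5 m³ / (0.001105 × 2.11 × 10^7 m²) = 25.52 m

Δh ≈ 25.5 m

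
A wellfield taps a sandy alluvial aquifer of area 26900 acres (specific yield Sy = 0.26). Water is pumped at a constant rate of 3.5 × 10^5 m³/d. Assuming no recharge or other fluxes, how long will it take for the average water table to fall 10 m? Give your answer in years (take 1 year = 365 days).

t ≈ 2.22 years

A = 26900 acres = 1.089 × 10^8 m²
ΔV = Sy × A × Δh = 0.26 × 1.089 × 10^8 × 10 = 2.83 × 10^8 m³
t = ΔV / Q = 2.83 × 10^8 m³ / 3.5 × 10^5 m³/d = 808.7 d
t = 808.7 d ≈ 2.216 years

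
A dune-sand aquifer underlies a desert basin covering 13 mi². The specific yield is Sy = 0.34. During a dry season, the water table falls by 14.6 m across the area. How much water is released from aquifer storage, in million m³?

ΔV ≈ 167 million m³

A = 13 mi² = 3.367 × 10^7 m²
ΔV = Sy × A × Δh = 0.34 × 3.367 × 10^7 m² × 14.6 m = 1.671 × 10^8 m³
ΔV = 1.671 × 10^8 m³ = 167.1 million m³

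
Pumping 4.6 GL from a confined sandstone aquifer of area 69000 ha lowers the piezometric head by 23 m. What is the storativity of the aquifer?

S ≈ 2.9 × 10^-4

A = 69000 ha = 6.9 × 10^8 m²
ΔV = 4.6 GL = 4.6 × 10^6 m³
S = ΔV / (A × Δh) = 4.6 × 10^6 m³ / (6.9 × 10^8 m² × 23 m) = 2.899 × 10^-4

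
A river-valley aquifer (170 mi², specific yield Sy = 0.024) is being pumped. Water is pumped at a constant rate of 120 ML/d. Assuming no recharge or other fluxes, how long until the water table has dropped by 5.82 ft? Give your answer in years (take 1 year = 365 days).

A = 170 mi² = 4.403 × 10^8 m²
Δh = 5.82 ft = 1.774 m
ΔV = Sy × A × Δh = 0.024 × 4.403 × 10^8 × 1.774 = 1.875 × 10^7 m³
Q = 120 ML/d = 1.2 × 10^5 m³/d
t = ΔV / Q = 1.875 × 10^7 m³ / 1.2 × 10^5 m³/d = 156.2 d
t = 156.2 d ≈ 0.428 years

t ≈ 0.428 years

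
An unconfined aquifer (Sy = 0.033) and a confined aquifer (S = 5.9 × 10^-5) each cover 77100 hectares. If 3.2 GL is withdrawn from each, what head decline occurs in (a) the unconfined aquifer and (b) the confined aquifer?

Δh_u ≈ 0.126 m; Δh_c ≈ 70.3 m

A = 77100 hectares = 7.71 × 10^8 m²
ΔV = 3.2 GL = 3.2 × 10^6 m³
Unconfined: Δh_u = ΔV/(Sy·A) = 3.2 × 10^6/(0.033 × 7.71 × 10^8) = 0.1258 m
Confined: Δh_c = ΔV/(S·A) = 3.2 × 10^6/(5.9 × 10^-5 × 7.71 × 10^8) = 70.35 m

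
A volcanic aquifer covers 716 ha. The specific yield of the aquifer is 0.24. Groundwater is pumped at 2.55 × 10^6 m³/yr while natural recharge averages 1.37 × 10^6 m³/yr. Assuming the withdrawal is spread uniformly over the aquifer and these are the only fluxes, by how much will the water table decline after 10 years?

A = 716 ha = 7.16 × 10^6 m²
Net abstraction = 2.55 × 10^6 − 1.37 × 10^6 = 1.18 × 10^6 m³/yr
Q_net = 1.18 × 10^6 m³/yr = 3233 m³/d
t = 10 years = 3650 d
ΔV = Q × t = 3233 m³/d × 3650 d = 1.18 × 10^7 m³
Δh = ΔV / (Sy × A) = 1.18 × 10^7 / (0.24 × 7.16 × 10^6) = 6.867 m

Δh ≈ 6.87 m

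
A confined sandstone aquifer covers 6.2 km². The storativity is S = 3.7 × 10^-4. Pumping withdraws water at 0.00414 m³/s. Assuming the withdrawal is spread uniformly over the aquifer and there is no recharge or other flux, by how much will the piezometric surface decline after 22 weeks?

Δh ≈ 24 m

A = 6.2 km² = 6.2 × 10^6 m²
Q = 0.00414 m³/s = 357.7 m³/d
t = 22 weeks = 154 d
ΔV = Q × t = 357.7 m³/d × 154 d = 55090 m³
Δh = ΔV / (S × A) = 55090 / (3.7 × 10^-4 × 6.2 × 10^6) = 24.01 m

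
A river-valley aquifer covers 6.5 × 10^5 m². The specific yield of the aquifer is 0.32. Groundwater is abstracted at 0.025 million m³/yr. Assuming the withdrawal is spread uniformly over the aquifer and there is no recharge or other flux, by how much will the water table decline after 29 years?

Δh ≈ 3.49 m

Q = 0.025 million m³/yr = 68.49 m³/d
t = 29 years = 10580 d
ΔV = Q × t = 68.49 m³/d × 10580 d = 7.25 × 10^5 m³
Δh = ΔV / (Sy × A) = 7.25 × 10^5 / (0.32 × 6.5 × 10^5) = 3.486 m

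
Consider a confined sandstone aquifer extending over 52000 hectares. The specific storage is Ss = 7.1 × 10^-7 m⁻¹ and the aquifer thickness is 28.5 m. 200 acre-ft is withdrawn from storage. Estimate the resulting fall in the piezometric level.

S = Ss × b = 7.1 × 10^-7 m⁻¹ × 28.5 m = 2.023 × 10^-5
A = 52000 hectares = 5.2 × 10^8 m²
ΔV = 200 acre-ft = 2.467 × 10^5 m³
Δh = ΔV / (S × A) = 2.467 × 10^5 m³ / (2.023 × 10^-5 × 5.2 × 10^8 m²) = 23.45 m

Δh ≈ 23.4 m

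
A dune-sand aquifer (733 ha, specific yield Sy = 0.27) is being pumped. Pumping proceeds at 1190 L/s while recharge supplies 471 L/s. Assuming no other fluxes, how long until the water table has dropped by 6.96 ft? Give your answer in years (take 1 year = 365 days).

A = 733 ha = 7.33 × 10^6 m²
Δh = 6.96 ft = 2.121 m
ΔV = Sy × A × Δh = 0.27 × 7.33 × 10^6 × 2.121 = 4.198 × 10^6 m³
Net withdrawal = 1190 − 471 = 719 L/s = 62120 m³/d
t = ΔV / Q = 4.198 × 10^6 m³ / 62120 m³/d = 67.58 d
t = 67.58 d ≈ 0.1852 years

t ≈ 0.185 years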